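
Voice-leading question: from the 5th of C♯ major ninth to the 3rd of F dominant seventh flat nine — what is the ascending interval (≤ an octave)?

minor second

The 5th of C♯ major ninth is G♯; the 3rd of F dominant seventh flat nine is A.
G♯ up to A is 1 semitone, a half step narrower than a major second, so the interval is minor.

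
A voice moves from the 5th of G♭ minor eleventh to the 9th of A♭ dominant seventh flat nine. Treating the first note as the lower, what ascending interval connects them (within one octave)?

The 5th of G♭ minor eleventh is D♭; the 9th of A♭ dominant seventh flat nine is B𝄫.
D♭ up to B𝄫 is 8 semitones, a half step narrower than a major sixth, so the interval is minor.

minor sixth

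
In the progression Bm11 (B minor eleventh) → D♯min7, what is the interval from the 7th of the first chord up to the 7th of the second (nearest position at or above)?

Bm11 (B minor eleventh) has A as its 7th, and D♯min7 has C♯ as its 7th.
From A to C♯ is 4 semitones, exactly the major third.

major 3rd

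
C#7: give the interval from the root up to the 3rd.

major third

Spelling the chord: C# E# G# B.
The root is C# and the 3rd is E#.
Counting 3 letters and 4 half steps from C# gives a major third.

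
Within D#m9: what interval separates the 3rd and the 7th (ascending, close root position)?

perfect fifth

D#m9 (D# minor ninth) is spelled D#-F#-A#-C#-E#.
3rd = F#; 7th = C#.
Counting 5 letters and 7 half steps from F# gives a perfect fifth.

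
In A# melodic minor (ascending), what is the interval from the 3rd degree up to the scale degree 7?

Spelling A# melodic minor (ascending): A# B# C# D# E# F## G##.
So we need the interval from C# up to G##.
From C# to G##: 8 semitones over a fifth = augmented.

A5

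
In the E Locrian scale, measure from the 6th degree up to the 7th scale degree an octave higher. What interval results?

major ninth

Spelling the E Locrian scale: E F G A Bb C D.
That puts C below D.
From C to D is 14 semitones, exactly the major ninth.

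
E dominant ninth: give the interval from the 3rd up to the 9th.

minor 7th

E9: E, G♯, B, D, F♯.
3rd = G♯; 9th = F♯.
G♯ up to F♯ is 10 semitones, a half step narrower than a major seventh, so the interval is minor.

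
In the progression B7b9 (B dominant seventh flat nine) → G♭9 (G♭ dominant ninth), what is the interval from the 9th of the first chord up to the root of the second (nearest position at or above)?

B7b9 (B dominant seventh flat nine) has C as its 9th, and G♭9 (G♭ dominant ninth) has G♭ as its root.
From C to G♭: 6 semitones over a fifth = diminished.

diminished 5th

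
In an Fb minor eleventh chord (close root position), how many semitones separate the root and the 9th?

Fb minor eleventh is spelled Fb-Abb-Cb-Ebb-Gb-Bbb.
Fb to Gb is a major ninth: 14 semitones.

14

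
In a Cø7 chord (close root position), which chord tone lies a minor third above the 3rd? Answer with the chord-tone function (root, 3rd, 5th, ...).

The chord tones of Cø7 (C half-diminished seventh) are C–Eb–Gb–Bb.
The 3rd is Eb. A minor third above Eb is Gb.
Gb is the chord's 5th.

5th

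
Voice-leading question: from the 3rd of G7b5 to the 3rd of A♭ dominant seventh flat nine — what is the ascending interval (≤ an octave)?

G7b5 has B as its 3rd, and A♭ dominant seventh flat nine has C as its 3rd.
B up to C is 1 semitone, a half step narrower than a major second, so the interval is minor.

minor second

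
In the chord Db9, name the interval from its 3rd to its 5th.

Db9 is spelled Db-F-Ab-Cb-Eb.
So we need the interval from F up to Ab.
3 letter names make it a third; at 3 semitones (a half step narrower than major) the quality is minor.

minor third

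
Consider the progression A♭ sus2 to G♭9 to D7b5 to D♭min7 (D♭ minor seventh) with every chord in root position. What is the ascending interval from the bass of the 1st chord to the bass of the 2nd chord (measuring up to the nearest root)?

minor seventh

The roots are A♭ and G♭.
From A♭ to G♭: 10 semitones over a seventh = minor.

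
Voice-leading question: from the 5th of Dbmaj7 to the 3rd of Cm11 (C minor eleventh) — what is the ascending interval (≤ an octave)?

perfect fifth

Dbmaj7 has Ab as its 5th, and Cm11 (C minor eleventh) has Eb as its 3rd.
From Ab to Eb is 7 semitones, exactly the perfect fifth.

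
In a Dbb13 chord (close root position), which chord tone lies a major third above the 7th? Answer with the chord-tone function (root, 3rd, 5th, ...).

9th

The chord tones of Dbb13 are Dbb-Fb-Abb-Cbb-Ebb-Bbb.
The 7th is Cbb. A major third above Cbb is Ebb.
Ebb is the chord's 9th.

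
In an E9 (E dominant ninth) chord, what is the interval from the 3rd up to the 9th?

minor 7th

Spelling the chord: E G♯ B D F♯.
3rd = G♯; 9th = F♯.
From G♯ to F♯: 10 semitones over a seventh = minor.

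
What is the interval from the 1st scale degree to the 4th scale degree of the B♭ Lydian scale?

augmented 4th

Spelling the B♭ Lydian scale: B♭ C D E F G A.
That puts B♭ below E.
4 letter names make it a fourth; at 6 semitones (a half step wider than perfect) the quality is augmented.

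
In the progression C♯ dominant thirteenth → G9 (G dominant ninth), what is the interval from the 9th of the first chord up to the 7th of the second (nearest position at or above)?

The 9th of C♯ dominant thirteenth is D♯; the 7th of G9 (G dominant ninth) is F.
3 letter names make it a third; at 2 semitones (a whole step narrower than major) the quality is diminished.

diminished 3rd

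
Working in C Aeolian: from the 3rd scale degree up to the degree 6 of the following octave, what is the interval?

perfect eleventh

The scale runs C D Eb F G Ab Bb.
The 3rd scale degree is Eb and the scale degree 6 (up an octave) is Ab.
Counting 11 letters and 17 half steps from Eb gives a perfect eleventh.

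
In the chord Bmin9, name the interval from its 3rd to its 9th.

Spelling the chord: B-D-F♯-A-C♯.
So we need the interval from D up to C♯.
Counting 7 letters and 11 half steps from D gives a major seventh.

major 7th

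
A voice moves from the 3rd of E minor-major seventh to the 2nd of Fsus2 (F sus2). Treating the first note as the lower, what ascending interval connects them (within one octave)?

The 3rd of E minor-major seventh is G; the 2nd of Fsus2 (F sus2) is G.
Counting 1 letters and 0 half steps from G gives a perfect unison.

perfect unison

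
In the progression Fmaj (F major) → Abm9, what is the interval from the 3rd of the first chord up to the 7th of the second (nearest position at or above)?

The 3rd of Fmaj (F major) is A; the 7th of Abm9 is Gb.
A up to Gb is 9 semitones, a whole step narrower than a major seventh, so the interval is diminished.

diminished seventh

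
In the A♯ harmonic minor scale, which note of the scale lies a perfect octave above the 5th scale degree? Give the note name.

E#

The scale is A♯ B♯ C♯ D♯ E♯ F♯ G𝄪.
The 5th scale degree is E♯; a perfect octave above that is E♯ — scale degree 5.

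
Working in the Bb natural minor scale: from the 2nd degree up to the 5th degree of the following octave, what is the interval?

The scale runs Bb C Db Eb F Gb Ab.
2nd degree = C; 5th scale degree (up an octave) = F.
C up to F spans 11 letter names and 17 semitones — a perfect eleventh.

P11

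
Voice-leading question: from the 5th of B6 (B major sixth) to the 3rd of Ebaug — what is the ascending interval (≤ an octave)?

The 5th of B6 (B major sixth) is F#; the 3rd of Ebaug is G.
From F# to G: 1 semitone over a second = minor.

m2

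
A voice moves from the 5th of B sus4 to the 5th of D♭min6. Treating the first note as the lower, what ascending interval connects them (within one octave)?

d3

B sus4 has F♯ as its 5th, and D♭min6 has A♭ as its 5th.
F♯ up to A♭ is 2 semitones, a whole step narrower than a major third, so the interval is diminished.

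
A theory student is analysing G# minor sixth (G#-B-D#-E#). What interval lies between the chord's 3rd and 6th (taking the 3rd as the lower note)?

augmented 4th

3rd = B; 6th = E#.
4 letter names make it a fourth; at 6 semitones (a half step wider than perfect) the quality is augmented.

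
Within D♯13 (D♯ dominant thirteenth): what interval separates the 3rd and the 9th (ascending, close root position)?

Spelling the chord: D♯ F𝄪 A♯ C♯ E♯ B♯.
3rd = F𝄪; 9th = E♯.
From F𝄪 to E♯: 10 semitones over a seventh = minor.

minor seventh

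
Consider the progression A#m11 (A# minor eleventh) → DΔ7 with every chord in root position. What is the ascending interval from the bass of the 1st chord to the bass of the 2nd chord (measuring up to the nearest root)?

The roots are A# and D.
4 letter names make it a fourth; at 4 semitones (a half step narrower than perfect) the quality is diminished.

diminished fourth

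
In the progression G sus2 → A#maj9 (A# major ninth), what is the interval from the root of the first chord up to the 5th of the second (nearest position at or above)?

augmented sixth

The root of G sus2 is G; the 5th of A#maj9 (A# major ninth) is E#.
6 letter names make it a sixth; at 10 semitones (a half step wider than major) the quality is augmented.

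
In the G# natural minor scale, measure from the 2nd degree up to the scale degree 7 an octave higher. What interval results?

Spelling the G# natural minor scale: G# A# B C# D# E F#.
The 2nd degree is A# and the 7th scale degree (up an octave) is F#.
From A# to F#: 20 semitones over a thirteenth = minor.

minor thirteenth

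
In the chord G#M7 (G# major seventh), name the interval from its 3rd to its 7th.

P5

The chord tones of G#maj7 (G# major seventh) are G#-B#-D#-F##.
The 3rd is B# and the 7th is F##.
From B# to F## is 7 semitones, exactly the perfect fifth.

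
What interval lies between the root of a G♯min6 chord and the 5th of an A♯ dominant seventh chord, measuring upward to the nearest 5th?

G♯min6 has G♯ as its root, and A♯ dominant seventh has E♯ as its 5th.
G♯ up to E♯ spans 6 letter names and 9 semitones — a major sixth.

major sixth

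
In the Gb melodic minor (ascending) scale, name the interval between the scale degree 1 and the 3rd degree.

m3

Spelling the Gb melodic minor (ascending) scale: Gb Ab Bbb Cb Db Eb F.
So we need the interval from Gb up to Bbb.
Gb up to Bbb is 3 semitones, a half step narrower than a major third, so the interval is minor.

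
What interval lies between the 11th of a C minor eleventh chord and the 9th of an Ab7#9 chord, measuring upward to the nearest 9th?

C minor eleventh has F as its 11th, and Ab7#9 has B as its 9th.
4 letter names make it a fourth; at 6 semitones (a half step wider than perfect) the quality is augmented.

augmented fourth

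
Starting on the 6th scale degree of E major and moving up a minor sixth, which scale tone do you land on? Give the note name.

A

The scale is E F# G# A B C# D#.
The 6th scale degree is C#; a minor sixth above that is A — scale degree 4.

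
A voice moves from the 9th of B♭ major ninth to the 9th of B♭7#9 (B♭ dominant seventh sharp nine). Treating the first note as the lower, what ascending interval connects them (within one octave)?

B♭ major ninth has C as its 9th, and B♭7#9 (B♭ dominant seventh sharp nine) has C♯ as its 9th.
C up to C♯ is 1 semitone, a half step wider than a perfect unison, so the interval is augmented.

augmented unison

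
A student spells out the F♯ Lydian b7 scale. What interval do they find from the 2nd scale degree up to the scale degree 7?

minor 6th

F♯ lydian dominant: F♯ G♯ A♯ B♯ C♯ D♯ E.
So we need the interval from G♯ up to E.
6 letter names make it a sixth; at 8 semitones (a half step narrower than major) the quality is minor.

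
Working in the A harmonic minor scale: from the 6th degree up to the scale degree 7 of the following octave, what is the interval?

augmented ninth

The scale runs A B C D E F G#.
6th degree = F; 7th scale degree (up an octave) = G#.
9 letter names make it a ninth; at 15 semitones (a half step wider than major) the quality is augmented.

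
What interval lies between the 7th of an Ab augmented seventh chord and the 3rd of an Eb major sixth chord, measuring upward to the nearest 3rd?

augmented unison

The 7th of Ab augmented seventh is Gb; the 3rd of Eb major sixth is G.
Gb up to G is 1 semitone, a half step wider than a perfect unison, so the interval is augmented.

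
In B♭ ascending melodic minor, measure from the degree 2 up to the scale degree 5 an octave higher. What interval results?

perfect 11th

The scale runs B♭ C D♭ E♭ F G A.
So we need the interval from C up to F.
From C to F is 17 semitones, exactly the perfect eleventh.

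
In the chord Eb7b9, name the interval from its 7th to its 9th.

Eb dominant seventh flat nine is spelled Eb–G–Bb–Db–Fb.
That puts Db below Fb.
From Db to Fb: 3 semitones over a third = minor.

minor third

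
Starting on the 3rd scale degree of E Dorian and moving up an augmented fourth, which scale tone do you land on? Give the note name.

The scale is E F♯ G A B C♯ D.
The 3rd scale degree is G; an augmented fourth above that is C♯ — scale degree 6.

C#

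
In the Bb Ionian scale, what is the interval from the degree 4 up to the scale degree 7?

A4

The scale runs Bb C D Eb F G A.
Degree 4 = Eb; scale degree 7 = A.
Eb up to A is 6 semitones, a half step wider than a perfect fourth, so the interval is augmented.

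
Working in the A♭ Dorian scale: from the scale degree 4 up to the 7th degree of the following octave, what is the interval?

perfect eleventh

Spelling the A♭ Dorian scale: A♭ B♭ C♭ D♭ E♭ F G♭.
So we need the interval from D♭ up to G♭.
Counting 11 letters and 17 half steps from D♭ gives a perfect eleventh.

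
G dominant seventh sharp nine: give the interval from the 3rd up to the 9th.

The chord tones of G7#9 are G B D F A#.
The 3rd is B and the 9th is A#.
B up to A# spans 7 letter names and 11 semitones — a major seventh.

major seventh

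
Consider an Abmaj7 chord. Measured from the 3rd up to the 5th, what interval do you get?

minor third

AbM7 is spelled Ab C Eb G.
The 3rd is C and the 5th is Eb.
3 letter names make it a third; at 3 semitones (a half step narrower than major) the quality is minor.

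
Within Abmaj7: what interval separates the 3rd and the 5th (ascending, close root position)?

minor third

AbΔ7 (Ab major seventh): Ab, C, Eb, G.
That puts C below Eb.
From C to Eb: 3 semitones over a third = minor.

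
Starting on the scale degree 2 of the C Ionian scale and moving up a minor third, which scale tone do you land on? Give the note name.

F

The scale is C D E F G A B.
The scale degree 2 is D; a minor third above that is F — scale degree 4.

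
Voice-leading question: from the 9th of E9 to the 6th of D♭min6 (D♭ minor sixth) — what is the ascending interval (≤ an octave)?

The 9th of E9 is F♯; the 6th of D♭min6 (D♭ minor sixth) is B♭.
4 letter names make it a fourth; at 4 semitones (a half step narrower than perfect) the quality is diminished.

diminished 4th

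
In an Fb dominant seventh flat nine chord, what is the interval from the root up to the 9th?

Fb7b9 (Fb dominant seventh flat nine): Fb-Ab-Cb-Ebb-Gbb.
That puts Fb below Gbb.
9 letter names make it a ninth; at 13 semitones (a half step narrower than major) the quality is minor.

minor ninth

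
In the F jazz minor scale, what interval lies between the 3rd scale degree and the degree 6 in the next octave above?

augmented eleventh

F melodic minor: F G Ab Bb C D E.
3rd scale degree = Ab; 6th degree (up an octave) = D.
Ab up to D is 18 semitones, a half step wider than a perfect eleventh, so the interval is augmented.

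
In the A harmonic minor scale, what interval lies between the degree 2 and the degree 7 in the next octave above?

M13

The scale runs A B C D E F G#.
Degree 2 = B; scale degree 7 (up an octave) = G#.
Counting 13 letters and 21 half steps from B gives a major thirteenth.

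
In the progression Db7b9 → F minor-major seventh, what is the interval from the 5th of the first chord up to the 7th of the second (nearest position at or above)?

augmented 5th

Db7b9 has Ab as its 5th, and F minor-major seventh has E as its 7th.
From Ab to E: 8 semitones over a fifth = augmented.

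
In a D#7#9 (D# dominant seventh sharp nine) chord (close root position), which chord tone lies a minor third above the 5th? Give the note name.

D#7#9 is spelled D#–F##–A#–C#–E##.
The 5th is A#. A minor third above A# is C#.
C# is the chord's 7th.

C#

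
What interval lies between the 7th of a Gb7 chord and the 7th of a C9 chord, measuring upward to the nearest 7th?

augmented fourth

Gb7 has Fb as its 7th, and C9 has Bb as its 7th.
Fb up to Bb is 6 semitones, a half step wider than a perfect fourth, so the interval is augmented.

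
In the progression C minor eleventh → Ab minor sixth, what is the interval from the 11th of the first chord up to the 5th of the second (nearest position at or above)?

The 11th of C minor eleventh is F; the 5th of Ab minor sixth is Eb.
From F to Eb: 10 semitones over a seventh = minor.

minor seventh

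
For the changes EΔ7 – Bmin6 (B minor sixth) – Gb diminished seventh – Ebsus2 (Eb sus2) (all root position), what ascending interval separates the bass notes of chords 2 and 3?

d6

The roots are B and Gb.
From B to Gb: 7 semitones over a sixth = diminished.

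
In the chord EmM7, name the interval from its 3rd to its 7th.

augmented fifth

EmM7: E–G–B–D#.
That puts G below D#.
From G to D#: 8 semitones over a fifth = augmented.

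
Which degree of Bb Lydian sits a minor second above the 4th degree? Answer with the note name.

F

The scale is Bb C D E F G A.
The 4th degree is E; a minor second above that is F — scale degree 5.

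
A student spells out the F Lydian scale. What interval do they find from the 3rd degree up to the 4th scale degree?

major 2nd

Spelling the F Lydian scale: F G A B C D E.
The 3rd degree is A and the degree 4 is B.
A up to B spans 2 letter names and 2 semitones — a major second.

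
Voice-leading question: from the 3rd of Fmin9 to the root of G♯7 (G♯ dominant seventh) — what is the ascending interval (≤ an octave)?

augmented seventh

Fmin9 has A♭ as its 3rd, and G♯7 (G♯ dominant seventh) has G♯ as its root.
7 letter names make it a seventh; at 12 semitones (a half step wider than major) the quality is augmented.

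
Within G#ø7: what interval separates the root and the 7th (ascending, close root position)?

minor seventh

Spelling the chord: G#-B-D-F#.
The root is G# and the 7th is F#.
7 letter names make it a seventh; at 10 semitones (a half step narrower than major) the quality is minor.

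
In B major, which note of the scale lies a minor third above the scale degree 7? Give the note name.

The scale is B C♯ D♯ E F♯ G♯ A♯.
The scale degree 7 is A♯; a minor third above that is C♯ — scale degree 2.

C#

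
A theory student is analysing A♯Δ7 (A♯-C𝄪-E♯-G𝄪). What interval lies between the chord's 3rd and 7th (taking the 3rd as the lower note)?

The 3rd is C𝄪 and the 7th is G𝄪.
C𝄪 up to G𝄪 spans 5 letter names and 7 semitones — a perfect fifth.

perfect fifth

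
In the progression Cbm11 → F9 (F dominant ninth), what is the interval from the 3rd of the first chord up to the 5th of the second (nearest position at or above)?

augmented sixth

Cbm11 has Ebb as its 3rd, and F9 (F dominant ninth) has C as its 5th.
From Ebb to C: 10 semitones over a sixth = augmented.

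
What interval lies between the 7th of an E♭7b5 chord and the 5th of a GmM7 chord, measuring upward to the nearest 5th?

augmented unison

E♭7b5 has D♭ as its 7th, and GmM7 has D as its 5th.
1 letter names make it a unison; at 1 semitone (a half step wider than perfect) the quality is augmented.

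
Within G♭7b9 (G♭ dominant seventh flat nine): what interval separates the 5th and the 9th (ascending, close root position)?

diminished 5th

G♭7b9 is spelled G♭ B♭ D♭ F♭ A𝄫.
5th = D♭; 9th = A𝄫.
5 letter names make it a fifth; at 6 semitones (a half step narrower than perfect) the quality is diminished.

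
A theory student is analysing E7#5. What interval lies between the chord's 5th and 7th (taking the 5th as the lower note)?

d3

E7#5 is spelled E, G#, B#, D.
So we need the interval from B# up to D.
B# up to D is 2 semitones, a whole step narrower than a major third, so the interval is diminished.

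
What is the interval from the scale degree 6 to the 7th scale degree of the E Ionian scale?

E major: E F♯ G♯ A B C♯ D♯.
So we need the interval from C♯ up to D♯.
From C♯ to D♯ is 2 semitones, exactly the major second.

major second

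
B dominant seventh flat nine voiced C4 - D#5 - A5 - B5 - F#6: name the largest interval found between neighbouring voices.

augmented 9th

Adjacent intervals: C4→D#5 = augmented ninth; D#5→A5 = diminished fifth; A5→B5 = major second; B5→F#6 = perfect fifth.
The largest is C4 to D#5, an augmented ninth (15 semitones).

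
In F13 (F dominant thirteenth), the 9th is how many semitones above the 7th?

4

The chord tones of F dominant thirteenth are F-A-C-E♭-G-D.
E♭ to G is a major third: 4 semitones.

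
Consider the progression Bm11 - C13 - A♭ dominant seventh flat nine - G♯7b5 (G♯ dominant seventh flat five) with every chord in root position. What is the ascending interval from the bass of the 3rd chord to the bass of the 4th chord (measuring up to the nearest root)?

The roots are A♭ and G♯.
A♭ up to G♯ is 12 semitones, a half step wider than a major seventh, so the interval is augmented.

augmented seventh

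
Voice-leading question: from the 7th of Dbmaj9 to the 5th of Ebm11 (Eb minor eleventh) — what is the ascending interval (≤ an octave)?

The 7th of Dbmaj9 is C; the 5th of Ebm11 (Eb minor eleventh) is Bb.
7 letter names make it a seventh; at 10 semitones (a half step narrower than major) the quality is minor.

minor seventh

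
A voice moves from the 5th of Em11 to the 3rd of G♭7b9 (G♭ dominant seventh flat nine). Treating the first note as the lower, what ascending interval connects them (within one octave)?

diminished 8th

The 5th of Em11 is B; the 3rd of G♭7b9 (G♭ dominant seventh flat nine) is B♭.
From B to B♭: 11 semitones over an octave = diminished.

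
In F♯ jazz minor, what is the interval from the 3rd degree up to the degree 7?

The scale runs F♯ G♯ A B C♯ D♯ E♯.
The 3rd degree is A and the 7th degree is E♯.
From A to E♯: 8 semitones over a fifth = augmented.

augmented fifth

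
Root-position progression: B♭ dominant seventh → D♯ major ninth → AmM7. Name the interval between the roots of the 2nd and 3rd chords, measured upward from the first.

The roots are D♯ and A.
5 letter names make it a fifth; at 6 semitones (a half step narrower than perfect) the quality is diminished.

diminished fifth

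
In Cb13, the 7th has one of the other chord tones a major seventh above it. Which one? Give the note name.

Spelling the chord: Cb–Eb–Gb–Bbb–Db–Ab.
The 7th is Bbb. A major seventh above Bbb is Ab.
Ab is the chord's 13th.

Ab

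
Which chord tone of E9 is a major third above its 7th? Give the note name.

F#

E9 (E dominant ninth): E G# B D F#.
The 7th is D. A major third above D is F#.
F# is the chord's 9th.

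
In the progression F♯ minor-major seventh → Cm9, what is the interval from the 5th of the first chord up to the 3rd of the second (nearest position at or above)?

d3

F♯ minor-major seventh has C♯ as its 5th, and Cm9 has E♭ as its 3rd.
C♯ up to E♭ is 2 semitones, a whole step narrower than a major third, so the interval is diminished.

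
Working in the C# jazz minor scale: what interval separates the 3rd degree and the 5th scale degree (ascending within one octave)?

The scale runs C# D# E F# G# A# B#.
3rd degree = E; 5th degree = G#.
Counting 3 letters and 4 half steps from E gives a major third.

major third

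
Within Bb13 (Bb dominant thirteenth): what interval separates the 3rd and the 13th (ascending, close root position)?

P11

The chord tones of Bb13 are Bb D F Ab C G.
So we need the interval from D up to G.
Counting 11 letters and 17 half steps from D gives a perfect eleventh.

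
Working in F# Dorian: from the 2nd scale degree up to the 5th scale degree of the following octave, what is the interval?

F# dorian: F# G# A B C# D# E.
The 2nd scale degree is G# and the 5th degree (up an octave) is C#.
From G# to C# is 17 semitones, exactly the perfect eleventh.

perfect 11th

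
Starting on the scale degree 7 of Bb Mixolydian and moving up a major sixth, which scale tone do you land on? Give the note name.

The scale is Bb C D Eb F G Ab.
The scale degree 7 is Ab; a major sixth above that is F — scale degree 5.

F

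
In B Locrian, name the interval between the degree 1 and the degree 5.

diminished fifth

Spelling B Locrian: B C D E F G A.
So we need the interval from B up to F.
5 letter names make it a fifth; at 6 semitones (a half step narrower than perfect) the quality is diminished.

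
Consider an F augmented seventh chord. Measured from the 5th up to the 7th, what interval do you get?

F augmented seventh: F–A–C#–Eb.
So we need the interval from C# up to Eb.
C# up to Eb is 2 semitones, a whole step narrower than a major third, so the interval is diminished.

d3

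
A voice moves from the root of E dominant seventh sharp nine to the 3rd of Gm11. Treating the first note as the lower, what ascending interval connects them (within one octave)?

d5

The root of E dominant seventh sharp nine is E; the 3rd of Gm11 is Bb.
5 letter names make it a fifth; at 6 semitones (a half step narrower than perfect) the quality is diminished.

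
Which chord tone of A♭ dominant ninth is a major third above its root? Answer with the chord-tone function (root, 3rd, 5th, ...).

3rd

A♭ dominant ninth is spelled A♭-C-E♭-G♭-B♭.
The root is A♭. A major third above A♭ is C.
C is the chord's 3rd.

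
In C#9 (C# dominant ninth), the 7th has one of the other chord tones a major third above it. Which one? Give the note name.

Spelling the chord: C#–E#–G#–B–D#.
The 7th is B. A major third above B is D#.
D# is the chord's 9th.

D#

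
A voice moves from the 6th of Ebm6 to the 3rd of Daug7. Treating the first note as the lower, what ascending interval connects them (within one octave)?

A4

The 6th of Ebm6 is C; the 3rd of Daug7 is F#.
C up to F# is 6 semitones, a half step wider than a perfect fourth, so the interval is augmented.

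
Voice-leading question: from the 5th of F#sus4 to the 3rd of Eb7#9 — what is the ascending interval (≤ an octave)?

F#sus4 has C# as its 5th, and Eb7#9 has G as its 3rd.
5 letter names make it a fifth; at 6 semitones (a half step narrower than perfect) the quality is diminished.

diminished fifth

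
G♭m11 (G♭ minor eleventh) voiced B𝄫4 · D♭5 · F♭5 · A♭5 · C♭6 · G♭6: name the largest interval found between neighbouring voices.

Adjacent intervals: B𝄫4→D♭5 = major third; D♭5→F♭5 = minor third; F♭5→A♭5 = major third; A♭5→C♭6 = minor third; C♭6→G♭6 = perfect fifth.
The largest is C♭6 to G♭6, a perfect fifth (7 semitones).

perfect fifth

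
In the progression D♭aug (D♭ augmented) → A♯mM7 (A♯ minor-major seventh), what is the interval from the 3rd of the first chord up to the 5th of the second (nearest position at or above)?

D♭aug (D♭ augmented) has F as its 3rd, and A♯mM7 (A♯ minor-major seventh) has E♯ as its 5th.
F up to E♯ is 12 semitones, a half step wider than a major seventh, so the interval is augmented.

augmented seventh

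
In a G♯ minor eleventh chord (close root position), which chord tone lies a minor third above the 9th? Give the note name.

The chord tones of G♯m11 are G♯ B D♯ F♯ A♯ C♯.
The 9th is A♯. A minor third above A♯ is C♯.
C♯ is the chord's 11th.

C#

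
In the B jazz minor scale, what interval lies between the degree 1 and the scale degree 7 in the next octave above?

major fourteenth

Spelling the B jazz minor scale: B C# D E F# G# A#.
Degree 1 = B; scale degree 7 (up an octave) = A#.
B up to A# spans 14 letter names and 23 semitones — a major fourteenth.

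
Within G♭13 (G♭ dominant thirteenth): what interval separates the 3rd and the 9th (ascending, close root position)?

G♭13 (G♭ dominant thirteenth): G♭-B♭-D♭-F♭-A♭-E♭.
That puts B♭ below A♭.
7 letter names make it a seventh; at 10 semitones (a half step narrower than major) the quality is minor.

minor 7th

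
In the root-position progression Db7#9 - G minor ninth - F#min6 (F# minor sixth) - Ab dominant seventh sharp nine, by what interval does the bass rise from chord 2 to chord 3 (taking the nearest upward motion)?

The roots are G and F#.
G up to F# spans 7 letter names and 11 semitones — a major seventh.

major seventh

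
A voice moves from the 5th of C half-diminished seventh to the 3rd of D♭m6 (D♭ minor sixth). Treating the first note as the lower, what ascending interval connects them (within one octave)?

minor seventh

The 5th of C half-diminished seventh is G♭; the 3rd of D♭m6 (D♭ minor sixth) is F♭.
7 letter names make it a seventh; at 10 semitones (a half step narrower than major) the quality is minor.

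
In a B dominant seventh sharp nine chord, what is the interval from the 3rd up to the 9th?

major seventh

The chord tones of B7#9 are B-D♯-F♯-A-C𝄪.
3rd = D♯; 9th = C𝄪.
From D♯ to C𝄪 is 11 semitones, exactly the major seventh.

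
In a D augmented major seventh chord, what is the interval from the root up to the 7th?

Dmaj7#5: D, F♯, A♯, C♯.
So we need the interval from D up to C♯.
From D to C♯ is 11 semitones, exactly the major seventh.

major 7th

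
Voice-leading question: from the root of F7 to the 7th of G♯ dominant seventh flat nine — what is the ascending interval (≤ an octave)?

F7 has F as its root, and G♯ dominant seventh flat nine has F♯ as its 7th.
From F to F♯: 1 semitone over a unison = augmented.

augmented 1st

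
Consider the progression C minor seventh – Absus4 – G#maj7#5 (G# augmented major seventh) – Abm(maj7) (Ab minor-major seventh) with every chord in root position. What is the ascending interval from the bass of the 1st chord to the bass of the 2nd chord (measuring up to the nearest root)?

minor 6th

The roots are C and Ab.
C up to Ab is 8 semitones, a half step narrower than a major sixth, so the interval is minor.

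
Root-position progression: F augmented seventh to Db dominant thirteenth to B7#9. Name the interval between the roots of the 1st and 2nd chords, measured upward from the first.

minor sixth

The roots are F and Db.
6 letter names make it a sixth; at 8 semitones (a half step narrower than major) the quality is minor.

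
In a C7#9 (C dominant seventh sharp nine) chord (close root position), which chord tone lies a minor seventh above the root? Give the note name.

Bb

C dominant seventh sharp nine is spelled C-E-G-Bb-D#.
The root is C. A minor seventh above C is Bb.
Bb is the chord's 7th.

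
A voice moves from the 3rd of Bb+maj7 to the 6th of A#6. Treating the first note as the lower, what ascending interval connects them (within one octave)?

The 3rd of Bb+maj7 is D; the 6th of A#6 is F##.
From D to F##: 5 semitones over a third = augmented.

augmented third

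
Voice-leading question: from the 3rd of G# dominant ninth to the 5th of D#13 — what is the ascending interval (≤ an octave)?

minor 7th

G# dominant ninth has B# as its 3rd, and D#13 has A# as its 5th.
From B# to A#: 10 semitones over a seventh = minor.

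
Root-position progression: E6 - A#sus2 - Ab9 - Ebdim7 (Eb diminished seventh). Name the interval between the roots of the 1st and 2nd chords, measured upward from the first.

augmented fourth

The roots are E and A#.
E up to A# is 6 semitones, a half step wider than a perfect fourth, so the interval is augmented.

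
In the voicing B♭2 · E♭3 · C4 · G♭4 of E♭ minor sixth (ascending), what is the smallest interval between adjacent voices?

P4

Adjacent intervals: B♭2→E♭3 = perfect fourth; E♭3→C4 = major sixth; C4→G♭4 = diminished fifth.
The smallest is B♭2 to E♭3, a perfect fourth (5 semitones).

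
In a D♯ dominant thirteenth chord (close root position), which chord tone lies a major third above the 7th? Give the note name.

D♯ dominant thirteenth is spelled D♯–F𝄪–A♯–C♯–E♯–B♯.
The 7th is C♯. A major third above C♯ is E♯.
E♯ is the chord's 9th.

E#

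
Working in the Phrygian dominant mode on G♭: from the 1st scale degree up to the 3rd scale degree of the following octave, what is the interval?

major tenth

Spelling the Phrygian dominant mode on G♭: G♭ A𝄫 B♭ C♭ D♭ E𝄫 F♭.
The 1st scale degree is G♭ and the degree 3 (up an octave) is B♭.
Counting 10 letters and 16 half steps from G♭ gives a major tenth.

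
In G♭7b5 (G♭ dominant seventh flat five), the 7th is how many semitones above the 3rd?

6

G♭ dominant seventh flat five is spelled G♭–B♭–D𝄫–F♭.
B♭ to F♭ is a diminished fifth: 6 semitones.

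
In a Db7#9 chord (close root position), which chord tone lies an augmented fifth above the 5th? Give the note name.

E

Db dominant seventh sharp nine: Db, F, Ab, Cb, E.
The 5th is Ab. An augmented fifth above Ab is E.
E is the chord's 9th.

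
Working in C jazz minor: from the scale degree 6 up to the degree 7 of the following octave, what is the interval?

M9

Spelling C jazz minor: C D Eb F G A B.
So we need the interval from A up to B.
A up to B spans 9 letter names and 14 semitones — a major ninth.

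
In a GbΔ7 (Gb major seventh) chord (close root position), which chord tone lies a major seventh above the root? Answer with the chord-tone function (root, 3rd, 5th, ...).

7th

GbM7 (Gb major seventh): Gb Bb Db F.
The root is Gb. A major seventh above Gb is F.
F is the chord's 7th.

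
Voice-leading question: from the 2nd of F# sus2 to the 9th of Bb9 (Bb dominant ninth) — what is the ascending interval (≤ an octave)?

d4

F# sus2 has G# as its 2nd, and Bb9 (Bb dominant ninth) has C as its 9th.
4 letter names make it a fourth; at 4 semitones (a half step narrower than perfect) the quality is diminished.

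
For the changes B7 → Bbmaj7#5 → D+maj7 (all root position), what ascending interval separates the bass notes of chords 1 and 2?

diminished octave

The roots are B and Bb.
B up to Bb is 11 semitones, a half step narrower than a perfect octave, so the interval is diminished.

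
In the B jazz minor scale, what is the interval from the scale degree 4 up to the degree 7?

augmented fourth

Spelling the B jazz minor scale: B C♯ D E F♯ G♯ A♯.
That puts E below A♯.
4 letter names make it a fourth; at 6 semitones (a half step wider than perfect) the quality is augmented.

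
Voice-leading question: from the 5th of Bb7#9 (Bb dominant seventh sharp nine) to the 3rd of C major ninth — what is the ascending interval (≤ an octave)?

major seventh

The 5th of Bb7#9 (Bb dominant seventh sharp nine) is F; the 3rd of C major ninth is E.
Counting 7 letters and 11 half steps from F gives a major seventh.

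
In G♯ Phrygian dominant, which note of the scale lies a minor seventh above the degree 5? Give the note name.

C#

The scale is G♯ A B♯ C♯ D♯ E F♯.
The degree 5 is D♯; a minor seventh above that is C♯ — scale degree 4.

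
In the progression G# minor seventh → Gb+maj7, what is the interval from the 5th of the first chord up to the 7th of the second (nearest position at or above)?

d3

G# minor seventh has D# as its 5th, and Gb+maj7 has F as its 7th.
3 letter names make it a third; at 2 semitones (a whole step narrower than major) the quality is diminished.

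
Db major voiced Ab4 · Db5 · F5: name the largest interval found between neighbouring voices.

Adjacent intervals: Ab4→Db5 = perfect fourth; Db5→F5 = major third.
The largest is Ab4 to Db5, a perfect fourth (5 semitones).

perfect fourth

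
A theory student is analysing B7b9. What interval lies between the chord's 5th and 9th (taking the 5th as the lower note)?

diminished fifth

Spelling the chord: B, D♯, F♯, A, C.
That puts F♯ below C.
From F♯ to C: 6 semitones over a fifth = diminished.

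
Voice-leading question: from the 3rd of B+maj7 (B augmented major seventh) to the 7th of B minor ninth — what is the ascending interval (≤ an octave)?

B+maj7 (B augmented major seventh) has D♯ as its 3rd, and B minor ninth has A as its 7th.
From D♯ to A: 6 semitones over a fifth = diminished.

d5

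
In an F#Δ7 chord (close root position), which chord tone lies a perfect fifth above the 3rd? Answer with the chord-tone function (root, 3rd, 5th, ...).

Spelling the chord: F# A# C# E#.
The 3rd is A#. A perfect fifth above A# is E#.
E# is the chord's 7th.

7th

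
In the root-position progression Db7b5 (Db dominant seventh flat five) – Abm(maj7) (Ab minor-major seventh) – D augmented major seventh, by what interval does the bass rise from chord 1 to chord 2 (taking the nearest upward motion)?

perfect 5th

The roots are Db and Ab.
Db up to Ab spans 5 letter names and 7 semitones — a perfect fifth.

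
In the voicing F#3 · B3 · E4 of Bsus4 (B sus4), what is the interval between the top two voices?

perfect fourth

Those voices are B3 and E4.
From B to E is 5 semitones, exactly the perfect fourth.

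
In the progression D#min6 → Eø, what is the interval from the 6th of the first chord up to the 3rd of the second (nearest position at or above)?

diminished 6th

D#min6 has B# as its 6th, and Eø has G as its 3rd.
6 letter names make it a sixth; at 7 semitones (a whole step narrower than major) the quality is diminished.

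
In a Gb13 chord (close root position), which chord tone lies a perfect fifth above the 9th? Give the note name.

Eb

Spelling the chord: Gb, Bb, Db, Fb, Ab, Eb.
The 9th is Ab. A perfect fifth above Ab is Eb.
Eb is the chord's 13th.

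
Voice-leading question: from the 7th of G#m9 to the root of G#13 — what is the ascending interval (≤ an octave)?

The 7th of G#m9 is F#; the root of G#13 is G#.
F# up to G# spans 2 letter names and 2 semitones — a major second.

M2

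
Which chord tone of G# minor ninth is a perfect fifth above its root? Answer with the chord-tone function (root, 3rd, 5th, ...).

5th

G#m9 (G# minor ninth): G#–B–D#–F#–A#.
The root is G#. A perfect fifth above G# is D#.
D# is the chord's 5th.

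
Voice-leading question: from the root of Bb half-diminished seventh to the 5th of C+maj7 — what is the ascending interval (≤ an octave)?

The root of Bb half-diminished seventh is Bb; the 5th of C+maj7 is G#.
6 letter names make it a sixth; at 10 semitones (a half step wider than major) the quality is augmented.

augmented sixth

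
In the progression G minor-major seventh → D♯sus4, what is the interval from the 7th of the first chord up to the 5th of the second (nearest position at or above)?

G minor-major seventh has F♯ as its 7th, and D♯sus4 has A♯ as its 5th.
From F♯ to A♯ is 4 semitones, exactly the major third.

major 3rd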